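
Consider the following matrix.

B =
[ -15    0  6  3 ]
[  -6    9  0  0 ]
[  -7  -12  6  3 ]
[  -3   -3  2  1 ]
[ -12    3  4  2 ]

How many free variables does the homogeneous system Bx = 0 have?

2

Row reduce to echelon form.
R2 ← R2 − (2/5)·R1: [0, 9, -12/5, -6/5]
R3 ← R3 − (7/15)·R1: [0, -12, 16/5, 8/5]
R4 ← R4 − (1/5)·R1: [0, -3, 4/5, 2/5]
R5 ← R5 − (4/5)·R1: [0, 3, -4/5, -2/5]
R3 ← R3 + (4/3)·R2: [0, 0, 0, 0]
R4 ← R4 + (1/3)·R2: [0, 0, 0, 0]
R5 ← R5 − (1/3)·R2: [0, 0, 0, 0]
2 nonzero rows, so rank(B) = 2.
B has 4 columns; by rank–nullity, nullity = 4 − 2 = 2.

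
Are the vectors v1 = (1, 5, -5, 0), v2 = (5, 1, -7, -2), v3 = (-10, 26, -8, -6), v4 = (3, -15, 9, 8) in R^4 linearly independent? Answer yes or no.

Form the matrix with these vectors as rows and row reduce.
R2 ← R2 − (5)·R1: [0, -24, 18, -2]
R3 ← R3 + (10)·R1: [0, 76, -58, -6]
R4 ← R4 − (3)·R1: [0, -30, 24, 8]
R3 ← R3 + (19/6)·R2: [0, 0, -1, -37/3]
R4 ← R4 − (5/4)·R2: [0, 0, 3/2, 21/2]
R4 ← R4 + (3/2)·R3: [0, 0, 0, -8]
4 nonzero rows, so the 4 vectors span a space of dimension 4.
Since 4 = 4, the vectors are linearly independent.

yes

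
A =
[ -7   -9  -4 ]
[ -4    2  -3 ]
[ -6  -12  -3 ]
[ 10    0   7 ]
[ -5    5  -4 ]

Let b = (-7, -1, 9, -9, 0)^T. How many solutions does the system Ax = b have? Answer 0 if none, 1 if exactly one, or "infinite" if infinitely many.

Row reduce the augmented matrix [A | b].
R2 ← R2 − (4/7)·R1: [0, 50/7, -5/7, 3]
R3 ← R3 − (6/7)·R1: [0, -30/7, 3/7, 15]
R4 ← R4 + (10/7)·R1: [0, -90/7, 9/7, -19]
R5 ← R5 − (5/7)·R1: [0, 80/7, -8/7, 5]
R3 ← R3 + (3/5)·R2: [0, 0, 0, 84/5]
R4 ← R4 + (9/5)·R2: [0, 0, 0, -68/5]
R5 ← R5 − (8/5)·R2: [0, 0, 0, 1/5]
R4 ← R4 + (17/21)·R3: [0, 0, 0, 0]
R5 ← R5 − (1/84)·R3: [0, 0, 0, 0]
The echelon form has 3 nonzero rows; the last pivot sits in the augmented column, so rank(A) = 2 but rank([A|b]) = 3.
Since the ranks differ, the system is inconsistent.
It has no solutions.

0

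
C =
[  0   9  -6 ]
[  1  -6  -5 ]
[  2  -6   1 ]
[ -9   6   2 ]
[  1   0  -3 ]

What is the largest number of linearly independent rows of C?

Row reduce to echelon form.
Swap R1 ↔ R2
R3 ← R3 − (2)·R1: [0, 6, 11]
R4 ← R4 + (9)·R1: [0, -48, -43]
R5 ← R5 − R1: [0, 6, 2]
R3 ← R3 − (2/3)·R2: [0, 0, 15]
R4 ← R4 + (16/3)·R2: [0, 0, -75]
R5 ← R5 − (2/3)·R2: [0, 0, 6]
R4 ← R4 + (5)·R3: [0, 0, 0]
R5 ← R5 − (2/5)·R3: [0, 0, 0]
Echelon form has 3 nonzero rows, so rank(C) = 3.
The rank gives the maximum number of linearly independent rows: 3.

3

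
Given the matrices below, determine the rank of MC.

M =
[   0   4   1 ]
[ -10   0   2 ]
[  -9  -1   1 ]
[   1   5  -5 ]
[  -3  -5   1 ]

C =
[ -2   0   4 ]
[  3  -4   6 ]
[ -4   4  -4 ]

First compute MC:
[[  8, -12,  20],
 [ 12,   8, -48],
 [ 11,   8, -46],
 [ 33, -40,  54],
 [-13,  24, -46]]
Now row reduce the product.
R2 ← R2 − (3/2)·R1: [0, 26, -78]
R3 ← R3 − (11/8)·R1: [0, 49/2, -147/2]
R4 ← R4 − (33/8)·R1: [0, 19/2, -57/2]
R5 ← R5 + (13/8)·R1: [0, 9/2, -27/2]
R3 ← R3 − (49/52)·R2: [0, 0, 0]
R4 ← R4 − (19/52)·R2: [0, 0, 0]
R5 ← R5 − (9/52)·R2: [0, 0, 0]
2 nonzero rows, so rank(MC) = 2.

2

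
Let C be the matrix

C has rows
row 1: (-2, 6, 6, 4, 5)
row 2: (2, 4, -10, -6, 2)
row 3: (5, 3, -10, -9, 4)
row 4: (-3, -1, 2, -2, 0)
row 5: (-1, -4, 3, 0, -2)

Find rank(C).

5

Row reduce to echelon form.
R2 ← R2 + R1: [0, 10, -4, -2, 7]
R3 ← R3 + (5/2)·R1: [0, 18, 5, 1, 33/2]
R4 ← R4 − (3/2)·R1: [0, -10, -7, -8, -15/2]
R5 ← R5 − (1/2)·R1: [0, -7, 0, -2, -9/2]
R3 ← R3 − (9/5)·R2: [0, 0, 61/5, 23/5, 39/10]
R4 ← R4 + R2: [0, 0, -11, -10, -1/2]
R5 ← R5 + (7/10)·R2: [0, 0, -14/5, -17/5, 2/5]
R4 ← R4 + (55/61)·R3: [0, 0, 0, -357/61, 184/61]
R5 ← R5 + (14/61)·R3: [0, 0, 0, -143/61, 79/61]
R5 ← R5 − (143/357)·R4: [0, 0, 0, 0, 31/357]
Echelon form has 5 nonzero rows, so rank(C) = 5.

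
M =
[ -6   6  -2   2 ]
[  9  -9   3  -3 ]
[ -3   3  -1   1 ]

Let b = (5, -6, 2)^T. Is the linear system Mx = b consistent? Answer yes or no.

no

Row reduce the augmented matrix [M | b].
R2 ← R2 + (3/2)·R1: [0, 0, 0, 0, 3/2]
R3 ← R3 − (1/2)·R1: [0, 0, 0, 0, -1/2]
R3 ← R3 + (1/3)·R2: [0, 0, 0, 0, 0]
The echelon form has 2 nonzero rows; the last pivot sits in the augmented column, so rank(M) = 1 but rank([M|b]) = 2.
Since the ranks differ, the system is inconsistent.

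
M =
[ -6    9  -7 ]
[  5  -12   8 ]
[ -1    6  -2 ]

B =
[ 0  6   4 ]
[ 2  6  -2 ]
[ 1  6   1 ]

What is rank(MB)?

First compute MB:
[[ 11, -24, -49],
 [-16,   6,  52],
 [ 10,  18, -18]]
Now row reduce the product.
R2 ← R2 + (16/11)·R1: [0, -318/11, -212/11]
R3 ← R3 − (10/11)·R1: [0, 438/11, 292/11]
R3 ← R3 + (73/53)·R2: [0, 0, 0]
2 nonzero rows, so rank(MB) = 2.

2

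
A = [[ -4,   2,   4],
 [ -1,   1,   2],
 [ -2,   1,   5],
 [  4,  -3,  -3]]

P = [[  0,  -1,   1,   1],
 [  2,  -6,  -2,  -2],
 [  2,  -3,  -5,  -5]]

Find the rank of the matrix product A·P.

2

First compute AP:
[[ 12, -20, -28, -28],
 [  6, -11, -13, -13],
 [ 12, -19, -29, -29],
 [-12,  23,  25,  25]]
Now row reduce the product.
R2 ← R2 − (1/2)·R1: [0, -1, 1, 1]
R3 ← R3 − R1: [0, 1, -1, -1]
R4 ← R4 + R1: [0, 3, -3, -3]
R3 ← R3 + R2: [0, 0, 0, 0]
R4 ← R4 + (3)·R2: [0, 0, 0, 0]
2 nonzero rows, so rank(AP) = 2.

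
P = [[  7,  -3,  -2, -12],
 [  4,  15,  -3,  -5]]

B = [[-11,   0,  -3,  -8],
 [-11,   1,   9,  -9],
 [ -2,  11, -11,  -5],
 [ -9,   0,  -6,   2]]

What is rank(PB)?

First compute PB:
[[ 68, -25,  46, -43],
 [-158, -18, 186, -162]]
Now row reduce the product.
R2 ← R2 + (79/34)·R1: [0, -2587/34, 4979/17, -8905/34]
2 nonzero rows, so rank(PB) = 2.

2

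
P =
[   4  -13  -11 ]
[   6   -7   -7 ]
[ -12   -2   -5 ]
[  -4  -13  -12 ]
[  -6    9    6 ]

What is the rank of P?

Row reduce to echelon form.
R2 ← R2 − (3/2)·R1: [0, 25/2, 19/2]
R3 ← R3 + (3)·R1: [0, -41, -38]
R4 ← R4 + R1: [0, -26, -23]
R5 ← R5 + (3/2)·R1: [0, -21/2, -21/2]
R3 ← R3 + (82/25)·R2: [0, 0, -171/25]
R4 ← R4 + (52/25)·R2: [0, 0, -81/25]
R5 ← R5 + (21/25)·R2: [0, 0, -63/25]
R4 ← R4 − (9/19)·R3: [0, 0, 0]
R5 ← R5 − (7/19)·R3: [0, 0, 0]
Echelon form has 3 nonzero rows, so rank(P) = 3.

3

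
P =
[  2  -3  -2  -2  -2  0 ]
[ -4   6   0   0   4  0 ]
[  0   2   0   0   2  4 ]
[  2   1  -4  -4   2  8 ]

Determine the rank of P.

3

Row reduce to echelon form.
R2 ← R2 + (2)·R1: [0, 0, -4, -4, 0, 0]
R4 ← R4 − R1: [0, 4, -2, -2, 4, 8]
Swap R2 ↔ R3
R4 ← R4 − (2)·R2: [0, 0, -2, -2, 0, 0]
R4 ← R4 − (1/2)·R3: [0, 0, 0, 0, 0, 0]
Echelon form has 3 nonzero rows, so rank(P) = 3.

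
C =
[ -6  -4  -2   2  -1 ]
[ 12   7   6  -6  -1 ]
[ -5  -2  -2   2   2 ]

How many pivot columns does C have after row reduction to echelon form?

Row reduce to echelon form.
R2 ← R2 + (2)·R1: [0, -1, 2, -2, -3]
R3 ← R3 − (5/6)·R1: [0, 4/3, -1/3, 1/3, 17/6]
R3 ← R3 + (4/3)·R2: [0, 0, 7/3, -7/3, -7/6]
Echelon form has 3 nonzero rows, so rank(C) = 3.
Each nonzero row contributes one pivot column: 3 pivot columns.

3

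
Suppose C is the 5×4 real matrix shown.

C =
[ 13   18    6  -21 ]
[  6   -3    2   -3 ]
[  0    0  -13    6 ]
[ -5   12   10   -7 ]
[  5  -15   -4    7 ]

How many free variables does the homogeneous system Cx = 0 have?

Row reduce to echelon form.
R2 ← R2 − (6/13)·R1: [0, -147/13, -10/13, 87/13]
R4 ← R4 + (5/13)·R1: [0, 246/13, 160/13, -196/13]
R5 ← R5 − (5/13)·R1: [0, -285/13, -82/13, 196/13]
R4 ← R4 + (82/49)·R2: [0, 0, 540/49, -190/49]
R5 ← R5 − (95/49)·R2: [0, 0, -236/49, 103/49]
R4 ← R4 + (540/637)·R3: [0, 0, 0, 110/91]
R5 ← R5 − (236/637)·R3: [0, 0, 0, -11/91]
R5 ← R5 + (1/10)·R4: [0, 0, 0, 0]
4 nonzero rows, so rank(C) = 4.
C has 4 columns; by rank–nullity, nullity = 4 − 4 = 0.

0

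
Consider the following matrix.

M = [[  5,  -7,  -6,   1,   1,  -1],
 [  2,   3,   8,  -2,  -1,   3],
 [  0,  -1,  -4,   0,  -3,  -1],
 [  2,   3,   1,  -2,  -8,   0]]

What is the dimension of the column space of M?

Row reduce to echelon form.
R2 ← R2 − (2/5)·R1: [0, 29/5, 52/5, -12/5, -7/5, 17/5]
R4 ← R4 − (2/5)·R1: [0, 29/5, 17/5, -12/5, -42/5, 2/5]
R3 ← R3 + (5/29)·R2: [0, 0, -64/29, -12/29, -94/29, -12/29]
R4 ← R4 − R2: [0, 0, -7, 0, -7, -3]
R4 ← R4 − (203/64)·R3: [0, 0, 0, 21/16, 105/32, -27/16]
Echelon form has 4 nonzero rows, so rank(M) = 4.
The column space has dimension equal to the rank: 4.

4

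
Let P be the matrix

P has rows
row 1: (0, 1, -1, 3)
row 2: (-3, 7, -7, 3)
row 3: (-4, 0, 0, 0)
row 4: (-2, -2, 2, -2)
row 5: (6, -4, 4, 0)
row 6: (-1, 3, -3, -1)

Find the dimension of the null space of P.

Row reduce to echelon form.
Swap R1 ↔ R2
R3 ← R3 − (4/3)·R1: [0, -28/3, 28/3, -4]
R4 ← R4 − (2/3)·R1: [0, -20/3, 20/3, -4]
R5 ← R5 + (2)·R1: [0, 10, -10, 6]
R6 ← R6 − (1/3)·R1: [0, 2/3, -2/3, -2]
R3 ← R3 + (28/3)·R2: [0, 0, 0, 24]
R4 ← R4 + (20/3)·R2: [0, 0, 0, 16]
R5 ← R5 − (10)·R2: [0, 0, 0, -24]
R6 ← R6 − (2/3)·R2: [0, 0, 0, -4]
R4 ← R4 − (2/3)·R3: [0, 0, 0, 0]
R5 ← R5 + R3: [0, 0, 0, 0]
R6 ← R6 + (1/6)·R3: [0, 0, 0, 0]
3 nonzero rows, so rank(P) = 3.
P has 4 columns; by rank–nullity, nullity = 4 − 3 = 1.

1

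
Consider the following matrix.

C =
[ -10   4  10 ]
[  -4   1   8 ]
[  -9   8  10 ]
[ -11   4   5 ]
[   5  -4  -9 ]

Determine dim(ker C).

0

Row reduce to echelon form.
R2 ← R2 − (2/5)·R1: [0, -3/5, 4]
R3 ← R3 − (9/10)·R1: [0, 22/5, 1]
R4 ← R4 − (11/10)·R1: [0, -2/5, -6]
R5 ← R5 + (1/2)·R1: [0, -2, -4]
R3 ← R3 + (22/3)·R2: [0, 0, 91/3]
R4 ← R4 − (2/3)·R2: [0, 0, -26/3]
R5 ← R5 − (10/3)·R2: [0, 0, -52/3]
R4 ← R4 + (2/7)·R3: [0, 0, 0]
R5 ← R5 + (4/7)·R3: [0, 0, 0]
3 nonzero rows, so rank(C) = 3.
C has 3 columns; by rank–nullity, nullity = 3 − 3 = 0.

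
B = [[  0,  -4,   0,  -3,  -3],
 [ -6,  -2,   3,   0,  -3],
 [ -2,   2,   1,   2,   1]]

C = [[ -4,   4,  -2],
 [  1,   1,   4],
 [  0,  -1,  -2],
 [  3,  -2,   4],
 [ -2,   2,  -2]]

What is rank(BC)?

First compute BC:
[[ -7,  -4, -22],
 [ 28, -35,   4],
 [ 14,  -9,  16]]
Now row reduce the product.
R2 ← R2 + (4)·R1: [0, -51, -84]
R3 ← R3 + (2)·R1: [0, -17, -28]
R3 ← R3 − (1/3)·R2: [0, 0, 0]
2 nonzero rows, so rank(BC) = 2.

2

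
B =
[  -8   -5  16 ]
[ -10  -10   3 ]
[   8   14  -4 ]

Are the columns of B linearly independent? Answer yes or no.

Row reduce B to echelon form.
R2 ← R2 − (5/4)·R1: [0, -15/4, -17]
R3 ← R3 + R1: [0, 9, 12]
R3 ← R3 + (12/5)·R2: [0, 0, -144/5]
3 pivots among 3 columns.
Every column is a pivot column, so the columns are linearly independent.

yes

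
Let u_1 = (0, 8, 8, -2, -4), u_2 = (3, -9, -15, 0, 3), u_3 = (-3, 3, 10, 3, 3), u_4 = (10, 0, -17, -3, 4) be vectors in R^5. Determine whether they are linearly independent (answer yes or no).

Form the matrix with these vectors as rows and row reduce.
Swap R1 ↔ R2
R3 ← R3 + R1: [0, -6, -5, 3, 6]
R4 ← R4 − (10/3)·R1: [0, 30, 33, -3, -6]
R3 ← R3 + (3/4)·R2: [0, 0, 1, 3/2, 3]
R4 ← R4 − (15/4)·R2: [0, 0, 3, 9/2, 9]
R4 ← R4 − (3)·R3: [0, 0, 0, 0, 0]
3 nonzero rows, so the 4 vectors span a space of dimension 3.
Since 3 < 4, the vectors are linearly dependent.

no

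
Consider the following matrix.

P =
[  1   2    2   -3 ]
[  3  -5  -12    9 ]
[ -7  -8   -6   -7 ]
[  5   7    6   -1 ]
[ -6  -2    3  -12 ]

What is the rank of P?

Row reduce to echelon form.
R2 ← R2 − (3)·R1: [0, -11, -18, 18]
R3 ← R3 + (7)·R1: [0, 6, 8, -28]
R4 ← R4 − (5)·R1: [0, -3, -4, 14]
R5 ← R5 + (6)·R1: [0, 10, 15, -30]
R3 ← R3 + (6/11)·R2: [0, 0, -20/11, -200/11]
R4 ← R4 − (3/11)·R2: [0, 0, 10/11, 100/11]
R5 ← R5 + (10/11)·R2: [0, 0, -15/11, -150/11]
R4 ← R4 + (1/2)·R3: [0, 0, 0, 0]
R5 ← R5 − (3/4)·R3: [0, 0, 0, 0]
Echelon form has 3 nonzero rows, so rank(P) = 3.

3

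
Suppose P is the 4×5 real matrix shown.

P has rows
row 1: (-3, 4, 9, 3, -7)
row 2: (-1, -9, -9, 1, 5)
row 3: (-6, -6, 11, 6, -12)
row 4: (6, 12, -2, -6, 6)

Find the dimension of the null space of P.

Row reduce to echelon form.
R2 ← R2 − (1/3)·R1: [0, -31/3, -12, 0, 22/3]
R3 ← R3 − (2)·R1: [0, -14, -7, 0, 2]
R4 ← R4 + (2)·R1: [0, 20, 16, 0, -8]
R3 ← R3 − (42/31)·R2: [0, 0, 287/31, 0, -246/31]
R4 ← R4 + (60/31)·R2: [0, 0, -224/31, 0, 192/31]
R4 ← R4 + (32/41)·R3: [0, 0, 0, 0, 0]
3 nonzero rows, so rank(P) = 3.
P has 5 columns; by rank–nullity, nullity = 5 − 3 = 2.

2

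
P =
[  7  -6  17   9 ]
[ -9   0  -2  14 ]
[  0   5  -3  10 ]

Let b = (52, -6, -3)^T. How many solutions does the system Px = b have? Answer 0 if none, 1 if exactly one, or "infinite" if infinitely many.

infinite

Row reduce the augmented matrix [P | b].
R2 ← R2 + (9/7)·R1: [0, -54/7, 139/7, 179/7, 426/7]
R3 ← R3 + (35/54)·R2: [0, 0, 533/54, 1435/54, 328/9]
The echelon form has 3 nonzero rows, and every pivot lies in the first 4 columns, so rank(P) = rank([P|b]) = 3.
The system is consistent.
rank = 3 < 4 unknowns, so there are infinitely many solutions.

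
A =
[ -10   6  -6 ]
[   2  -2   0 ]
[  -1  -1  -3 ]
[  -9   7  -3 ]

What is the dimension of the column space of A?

2

Row reduce to echelon form.
R2 ← R2 + (1/5)·R1: [0, -4/5, -6/5]
R3 ← R3 − (1/10)·R1: [0, -8/5, -12/5]
R4 ← R4 − (9/10)·R1: [0, 8/5, 12/5]
R3 ← R3 − (2)·R2: [0, 0, 0]
R4 ← R4 + (2)·R2: [0, 0, 0]
Echelon form has 2 nonzero rows, so rank(A) = 2.
The column space has dimension equal to the rank: 2.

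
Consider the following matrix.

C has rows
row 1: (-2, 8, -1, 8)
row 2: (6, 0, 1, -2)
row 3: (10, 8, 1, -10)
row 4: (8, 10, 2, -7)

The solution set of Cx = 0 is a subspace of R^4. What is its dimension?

0

Row reduce to echelon form.
R2 ← R2 + (3)·R1: [0, 24, -2, 22]
R3 ← R3 + (5)·R1: [0, 48, -4, 30]
R4 ← R4 + (4)·R1: [0, 42, -2, 25]
R3 ← R3 − (2)·R2: [0, 0, 0, -14]
R4 ← R4 − (7/4)·R2: [0, 0, 3/2, -27/2]
Swap R3 ↔ R4
4 nonzero rows, so rank(C) = 4.
C has 4 columns; by rank–nullity, nullity = 4 − 4 = 0.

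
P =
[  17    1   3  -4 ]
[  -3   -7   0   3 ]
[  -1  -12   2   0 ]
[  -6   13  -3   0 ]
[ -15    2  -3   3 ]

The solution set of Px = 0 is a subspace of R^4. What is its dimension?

1

Row reduce to echelon form.
R2 ← R2 + (3/17)·R1: [0, -116/17, 9/17, 39/17]
R3 ← R3 + (1/17)·R1: [0, -203/17, 37/17, -4/17]
R4 ← R4 + (6/17)·R1: [0, 227/17, -33/17, -24/17]
R5 ← R5 + (15/17)·R1: [0, 49/17, -6/17, -9/17]
R3 ← R3 − (7/4)·R2: [0, 0, 5/4, -17/4]
R4 ← R4 + (227/116)·R2: [0, 0, -105/116, 357/116]
R5 ← R5 + (49/116)·R2: [0, 0, -15/116, 51/116]
R4 ← R4 + (21/29)·R3: [0, 0, 0, 0]
R5 ← R5 + (3/29)·R3: [0, 0, 0, 0]
3 nonzero rows, so rank(P) = 3.
P has 4 columns; by rank–nullity, nullity = 4 − 3 = 1.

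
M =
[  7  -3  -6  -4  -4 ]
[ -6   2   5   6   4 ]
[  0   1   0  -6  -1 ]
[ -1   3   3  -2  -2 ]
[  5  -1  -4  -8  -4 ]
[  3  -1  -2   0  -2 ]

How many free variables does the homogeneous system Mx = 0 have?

2

Row reduce to echelon form.
R2 ← R2 + (6/7)·R1: [0, -4/7, -1/7, 18/7, 4/7]
R4 ← R4 + (1/7)·R1: [0, 18/7, 15/7, -18/7, -18/7]
R5 ← R5 − (5/7)·R1: [0, 8/7, 2/7, -36/7, -8/7]
R6 ← R6 − (3/7)·R1: [0, 2/7, 4/7, 12/7, -2/7]
R3 ← R3 + (7/4)·R2: [0, 0, -1/4, -3/2, 0]
R4 ← R4 + (9/2)·R2: [0, 0, 3/2, 9, 0]
R5 ← R5 + (2)·R2: [0, 0, 0, 0, 0]
R6 ← R6 + (1/2)·R2: [0, 0, 1/2, 3, 0]
R4 ← R4 + (6)·R3: [0, 0, 0, 0, 0]
R6 ← R6 + (2)·R3: [0, 0, 0, 0, 0]
3 nonzero rows, so rank(M) = 3.
M has 5 columns; by rank–nullity, nullity = 5 − 3 = 2.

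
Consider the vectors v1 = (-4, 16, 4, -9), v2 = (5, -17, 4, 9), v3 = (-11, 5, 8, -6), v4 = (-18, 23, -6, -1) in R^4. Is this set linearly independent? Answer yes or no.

yes

Form the matrix with these vectors as rows and row reduce.
R2 ← R2 + (5/4)·R1: [0, 3, 9, -9/4]
R3 ← R3 − (11/4)·R1: [0, -39, -3, 75/4]
R4 ← R4 − (9/2)·R1: [0, -49, -24, 79/2]
R3 ← R3 + (13)·R2: [0, 0, 114, -21/2]
R4 ← R4 + (49/3)·R2: [0, 0, 123, 11/4]
R4 ← R4 − (41/38)·R3: [0, 0, 0, 535/38]
4 nonzero rows, so the 4 vectors span a space of dimension 4.
Since 4 = 4, the vectors are linearly independent.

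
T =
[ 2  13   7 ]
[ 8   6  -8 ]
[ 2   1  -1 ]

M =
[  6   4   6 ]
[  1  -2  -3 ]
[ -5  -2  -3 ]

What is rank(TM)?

First compute TM:
[[-10, -32, -48],
 [ 94,  36,  54],
 [ 18,   8,  12]]
Now row reduce the product.
R2 ← R2 + (47/5)·R1: [0, -1324/5, -1986/5]
R3 ← R3 + (9/5)·R1: [0, -248/5, -372/5]
R3 ← R3 − (62/331)·R2: [0, 0, 0]
2 nonzero rows, so rank(TM) = 2.

2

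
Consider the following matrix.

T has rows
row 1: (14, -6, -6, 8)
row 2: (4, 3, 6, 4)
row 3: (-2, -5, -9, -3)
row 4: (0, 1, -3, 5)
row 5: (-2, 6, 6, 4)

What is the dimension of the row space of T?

3

Row reduce to echelon form.
R2 ← R2 − (2/7)·R1: [0, 33/7, 54/7, 12/7]
R3 ← R3 + (1/7)·R1: [0, -41/7, -69/7, -13/7]
R5 ← R5 + (1/7)·R1: [0, 36/7, 36/7, 36/7]
R3 ← R3 + (41/33)·R2: [0, 0, -3/11, 3/11]
R4 ← R4 − (7/33)·R2: [0, 0, -51/11, 51/11]
R5 ← R5 − (12/11)·R2: [0, 0, -36/11, 36/11]
R4 ← R4 − (17)·R3: [0, 0, 0, 0]
R5 ← R5 − (12)·R3: [0, 0, 0, 0]
Echelon form has 3 nonzero rows, so rank(T) = 3.
The row space has dimension equal to the rank: 3.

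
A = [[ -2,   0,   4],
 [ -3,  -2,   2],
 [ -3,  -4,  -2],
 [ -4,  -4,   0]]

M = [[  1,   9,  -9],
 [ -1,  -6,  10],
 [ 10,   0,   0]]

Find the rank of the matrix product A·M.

2

First compute AM:
[[ 38, -18,  18],
 [ 19, -15,   7],
 [-19,  -3, -13],
 [  0, -12,  -4]]
Now row reduce the product.
R2 ← R2 − (1/2)·R1: [0, -6, -2]
R3 ← R3 + (1/2)·R1: [0, -12, -4]
R3 ← R3 − (2)·R2: [0, 0, 0]
R4 ← R4 − (2)·R2: [0, 0, 0]
2 nonzero rows, so rank(AM) = 2.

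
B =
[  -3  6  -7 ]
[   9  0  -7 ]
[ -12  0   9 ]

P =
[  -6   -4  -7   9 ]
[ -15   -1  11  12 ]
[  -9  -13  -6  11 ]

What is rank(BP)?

3

First compute BP:
[[ -9,  97, 129, -32],
 [  9,  55, -21,   4],
 [ -9, -69,  30,  -9]]
Now row reduce the product.
R2 ← R2 + R1: [0, 152, 108, -28]
R3 ← R3 − R1: [0, -166, -99, 23]
R3 ← R3 + (83/76)·R2: [0, 0, 360/19, -144/19]
3 nonzero rows, so rank(BP) = 3.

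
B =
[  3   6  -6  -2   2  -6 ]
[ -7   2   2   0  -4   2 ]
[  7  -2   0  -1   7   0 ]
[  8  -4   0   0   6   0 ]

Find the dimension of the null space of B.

Row reduce to echelon form.
R2 ← R2 + (7/3)·R1: [0, 16, -12, -14/3, 2/3, -12]
R3 ← R3 − (7/3)·R1: [0, -16, 14, 11/3, 7/3, 14]
R4 ← R4 − (8/3)·R1: [0, -20, 16, 16/3, 2/3, 16]
R3 ← R3 + R2: [0, 0, 2, -1, 3, 2]
R4 ← R4 + (5/4)·R2: [0, 0, 1, -1/2, 3/2, 1]
R4 ← R4 − (1/2)·R3: [0, 0, 0, 0, 0, 0]
3 nonzero rows, so rank(B) = 3.
B has 6 columns; by rank–nullity, nullity = 6 − 3 = 3.

3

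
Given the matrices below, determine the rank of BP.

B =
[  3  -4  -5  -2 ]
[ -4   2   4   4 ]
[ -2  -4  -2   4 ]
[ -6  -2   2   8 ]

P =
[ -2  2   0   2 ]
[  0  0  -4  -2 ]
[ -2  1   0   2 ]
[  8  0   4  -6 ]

First compute BP:
[[-12,   1,   8,  16],
 [ 32,  -4,   8, -28],
 [ 40,  -6,  32, -24],
 [ 72, -10,  40, -52]]
Now row reduce the product.
R2 ← R2 + (8/3)·R1: [0, -4/3, 88/3, 44/3]
R3 ← R3 + (10/3)·R1: [0, -8/3, 176/3, 88/3]
R4 ← R4 + (6)·R1: [0, -4, 88, 44]
R3 ← R3 − (2)·R2: [0, 0, 0, 0]
R4 ← R4 − (3)·R2: [0, 0, 0, 0]
2 nonzero rows, so rank(BP) = 2.

2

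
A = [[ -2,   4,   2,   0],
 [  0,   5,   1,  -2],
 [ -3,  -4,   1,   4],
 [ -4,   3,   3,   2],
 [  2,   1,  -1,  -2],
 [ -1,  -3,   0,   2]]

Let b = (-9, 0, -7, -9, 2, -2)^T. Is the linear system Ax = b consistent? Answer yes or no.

Row reduce the augmented matrix [A | b].
R3 ← R3 − (3/2)·R1: [0, -10, -2, 4, 13/2]
R4 ← R4 − (2)·R1: [0, -5, -1, 2, 9]
R5 ← R5 + R1: [0, 5, 1, -2, -7]
R6 ← R6 − (1/2)·R1: [0, -5, -1, 2, 5/2]
R3 ← R3 + (2)·R2: [0, 0, 0, 0, 13/2]
R4 ← R4 + R2: [0, 0, 0, 0, 9]
R5 ← R5 − R2: [0, 0, 0, 0, -7]
R6 ← R6 + R2: [0, 0, 0, 0, 5/2]
R4 ← R4 − (18/13)·R3: [0, 0, 0, 0, 0]
R5 ← R5 + (14/13)·R3: [0, 0, 0, 0, 0]
R6 ← R6 − (5/13)·R3: [0, 0, 0, 0, 0]
The echelon form has 3 nonzero rows; the last pivot sits in the augmented column, so rank(A) = 2 but rank([A|b]) = 3.
Since the ranks differ, the system is inconsistent.

no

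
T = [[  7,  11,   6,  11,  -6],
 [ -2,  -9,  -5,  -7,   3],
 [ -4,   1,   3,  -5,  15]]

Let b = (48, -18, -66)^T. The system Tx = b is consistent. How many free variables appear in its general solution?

2

Row reduce the augmented matrix [T | b].
R2 ← R2 + (2/7)·R1: [0, -41/7, -23/7, -27/7, 9/7, -30/7]
R3 ← R3 + (4/7)·R1: [0, 51/7, 45/7, 9/7, 81/7, -270/7]
R3 ← R3 + (51/41)·R2: [0, 0, 96/41, -144/41, 540/41, -1800/41]
The echelon form has 3 nonzero rows, and every pivot lies in the first 5 columns, so rank(T) = rank([T|b]) = 3.
The system is consistent.
Free variables = (unknowns) − (rank) = 5 − 3 = 2.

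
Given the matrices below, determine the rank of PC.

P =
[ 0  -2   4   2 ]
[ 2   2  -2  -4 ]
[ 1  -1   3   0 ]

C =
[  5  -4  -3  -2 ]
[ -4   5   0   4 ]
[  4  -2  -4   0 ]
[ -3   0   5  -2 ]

First compute PC:
[[ 18, -18,  -6, -12],
 [  6,   6, -18,  12],
 [ 21, -15, -15,  -6]]
Now row reduce the product.
R2 ← R2 − (1/3)·R1: [0, 12, -16, 16]
R3 ← R3 − (7/6)·R1: [0, 6, -8, 8]
R3 ← R3 − (1/2)·R2: [0, 0, 0, 0]
2 nonzero rows, so rank(PC) = 2.

2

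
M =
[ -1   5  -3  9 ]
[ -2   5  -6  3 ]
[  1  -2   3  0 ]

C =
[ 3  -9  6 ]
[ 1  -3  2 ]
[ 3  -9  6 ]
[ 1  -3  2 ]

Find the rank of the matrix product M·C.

1

First compute MC:
[[  2,  -6,   4],
 [-16,  48, -32],
 [ 10, -30,  20]]
Now row reduce the product.
R2 ← R2 + (8)·R1: [0, 0, 0]
R3 ← R3 − (5)·R1: [0, 0, 0]
1 nonzero row, so rank(MC) = 1.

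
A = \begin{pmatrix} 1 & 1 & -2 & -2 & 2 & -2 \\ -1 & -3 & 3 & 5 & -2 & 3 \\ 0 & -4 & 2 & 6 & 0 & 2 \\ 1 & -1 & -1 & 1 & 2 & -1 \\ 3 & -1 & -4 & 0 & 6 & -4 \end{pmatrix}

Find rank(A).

2

Row reduce to echelon form.
R2 ← R2 + R1: [0, -2, 1, 3, 0, 1]
R4 ← R4 − R1: [0, -2, 1, 3, 0, 1]
R5 ← R5 − (3)·R1: [0, -4, 2, 6, 0, 2]
R3 ← R3 − (2)·R2: [0, 0, 0, 0, 0, 0]
R4 ← R4 − R2: [0, 0, 0, 0, 0, 0]
R5 ← R5 − (2)·R2: [0, 0, 0, 0, 0, 0]
Echelon form has 2 nonzero rows, so rank(A) = 2.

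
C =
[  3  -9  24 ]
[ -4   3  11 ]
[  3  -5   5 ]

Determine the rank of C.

3

Row reduce to echelon form.
R2 ← R2 + (4/3)·R1: [0, -9, 43]
R3 ← R3 − R1: [0, 4, -19]
R3 ← R3 + (4/9)·R2: [0, 0, 1/9]
Echelon form has 3 nonzero rows, so rank(C) = 3.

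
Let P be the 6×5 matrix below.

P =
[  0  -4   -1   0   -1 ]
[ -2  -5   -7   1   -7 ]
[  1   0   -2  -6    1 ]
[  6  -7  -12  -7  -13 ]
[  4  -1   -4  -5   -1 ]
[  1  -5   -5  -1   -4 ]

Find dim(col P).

Row reduce to echelon form.
Swap R1 ↔ R2
R3 ← R3 + (1/2)·R1: [0, -5/2, -11/2, -11/2, -5/2]
R4 ← R4 + (3)·R1: [0, -22, -33, -4, -34]
R5 ← R5 + (2)·R1: [0, -11, -18, -3, -15]
R6 ← R6 + (1/2)·R1: [0, -15/2, -17/2, -1/2, -15/2]
R3 ← R3 − (5/8)·R2: [0, 0, -39/8, -11/2, -15/8]
R4 ← R4 − (11/2)·R2: [0, 0, -55/2, -4, -57/2]
R5 ← R5 − (11/4)·R2: [0, 0, -61/4, -3, -49/4]
R6 ← R6 − (15/8)·R2: [0, 0, -53/8, -1/2, -45/8]
R4 ← R4 − (220/39)·R3: [0, 0, 0, 1054/39, -233/13]
R5 ← R5 − (122/39)·R3: [0, 0, 0, 554/39, -83/13]
R6 ← R6 − (53/39)·R3: [0, 0, 0, 272/39, -40/13]
R5 ← R5 − (277/527)·R4: [0, 0, 0, 0, 1600/527]
R6 ← R6 − (8/31)·R4: [0, 0, 0, 0, 48/31]
R6 ← R6 − (51/100)·R5: [0, 0, 0, 0, 0]
Echelon form has 5 nonzero rows, so rank(P) = 5.
The column space has dimension equal to the rank: 5.

5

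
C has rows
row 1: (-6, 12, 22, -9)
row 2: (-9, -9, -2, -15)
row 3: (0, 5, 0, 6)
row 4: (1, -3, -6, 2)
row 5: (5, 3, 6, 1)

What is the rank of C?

4

Row reduce to echelon form.
R2 ← R2 − (3/2)·R1: [0, -27, -35, -3/2]
R4 ← R4 + (1/6)·R1: [0, -1, -7/3, 1/2]
R5 ← R5 + (5/6)·R1: [0, 13, 73/3, -13/2]
R3 ← R3 + (5/27)·R2: [0, 0, -175/27, 103/18]
R4 ← R4 − (1/27)·R2: [0, 0, -28/27, 5/9]
R5 ← R5 + (13/27)·R2: [0, 0, 202/27, -65/9]
R4 ← R4 − (4/25)·R3: [0, 0, 0, -9/25]
R5 ← R5 + (202/175)·R3: [0, 0, 0, -108/175]
R5 ← R5 − (12/7)·R4: [0, 0, 0, 0]
Echelon form has 4 nonzero rows, so rank(C) = 4.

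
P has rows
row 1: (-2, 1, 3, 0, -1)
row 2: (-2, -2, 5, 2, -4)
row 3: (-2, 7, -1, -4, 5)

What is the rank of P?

2

Row reduce to echelon form.
R2 ← R2 − R1: [0, -3, 2, 2, -3]
R3 ← R3 − R1: [0, 6, -4, -4, 6]
R3 ← R3 + (2)·R2: [0, 0, 0, 0, 0]
Echelon form has 2 nonzero rows, so rank(P) = 2.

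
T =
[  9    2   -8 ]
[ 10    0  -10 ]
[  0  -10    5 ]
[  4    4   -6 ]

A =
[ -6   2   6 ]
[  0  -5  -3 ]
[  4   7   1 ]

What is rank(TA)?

2

First compute TA:
[[-86, -48,  40],
 [-100, -50,  50],
 [ 20,  85,  35],
 [-48, -54,   6]]
Now row reduce the product.
R2 ← R2 − (50/43)·R1: [0, 250/43, 150/43]
R3 ← R3 + (10/43)·R1: [0, 3175/43, 1905/43]
R4 ← R4 − (24/43)·R1: [0, -1170/43, -702/43]
R3 ← R3 − (127/10)·R2: [0, 0, 0]
R4 ← R4 + (117/25)·R2: [0, 0, 0]
2 nonzero rows, so rank(TA) = 2.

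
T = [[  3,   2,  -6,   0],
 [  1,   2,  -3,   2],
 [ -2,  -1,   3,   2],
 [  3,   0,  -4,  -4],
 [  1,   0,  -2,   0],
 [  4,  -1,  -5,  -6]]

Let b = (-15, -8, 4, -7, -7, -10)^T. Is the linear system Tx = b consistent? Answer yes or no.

yes

Row reduce the augmented matrix [T | b].
R2 ← R2 − (1/3)·R1: [0, 4/3, -1, 2, -3]
R3 ← R3 + (2/3)·R1: [0, 1/3, -1, 2, -6]
R4 ← R4 − R1: [0, -2, 2, -4, 8]
R5 ← R5 − (1/3)·R1: [0, -2/3, 0, 0, -2]
R6 ← R6 − (4/3)·R1: [0, -11/3, 3, -6, 10]
R3 ← R3 − (1/4)·R2: [0, 0, -3/4, 3/2, -21/4]
R4 ← R4 + (3/2)·R2: [0, 0, 1/2, -1, 7/2]
R5 ← R5 + (1/2)·R2: [0, 0, -1/2, 1, -7/2]
R6 ← R6 + (11/4)·R2: [0, 0, 1/4, -1/2, 7/4]
R4 ← R4 + (2/3)·R3: [0, 0, 0, 0, 0]
R5 ← R5 − (2/3)·R3: [0, 0, 0, 0, 0]
R6 ← R6 + (1/3)·R3: [0, 0, 0, 0, 0]
The echelon form has 3 nonzero rows, and every pivot lies in the first 4 columns, so rank(T) = rank([T|b]) = 3.
The system is consistent.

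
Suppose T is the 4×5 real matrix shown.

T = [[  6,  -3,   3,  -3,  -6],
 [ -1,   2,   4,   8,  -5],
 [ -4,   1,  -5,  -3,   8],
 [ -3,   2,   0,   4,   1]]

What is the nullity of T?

Row reduce to echelon form.
R2 ← R2 + (1/6)·R1: [0, 3/2, 9/2, 15/2, -6]
R3 ← R3 + (2/3)·R1: [0, -1, -3, -5, 4]
R4 ← R4 + (1/2)·R1: [0, 1/2, 3/2, 5/2, -2]
R3 ← R3 + (2/3)·R2: [0, 0, 0, 0, 0]
R4 ← R4 − (1/3)·R2: [0, 0, 0, 0, 0]
2 nonzero rows, so rank(T) = 2.
T has 5 columns; by rank–nullity, nullity = 5 − 2 = 3.

3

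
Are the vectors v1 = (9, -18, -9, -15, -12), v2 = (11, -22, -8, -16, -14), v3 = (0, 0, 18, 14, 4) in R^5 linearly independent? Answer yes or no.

no

Form the matrix with these vectors as rows and row reduce.
R2 ← R2 − (11/9)·R1: [0, 0, 3, 7/3, 2/3]
R3 ← R3 − (6)·R2: [0, 0, 0, 0, 0]
2 nonzero rows, so the 3 vectors span a space of dimension 2.
Since 2 < 3, the vectors are linearly dependent.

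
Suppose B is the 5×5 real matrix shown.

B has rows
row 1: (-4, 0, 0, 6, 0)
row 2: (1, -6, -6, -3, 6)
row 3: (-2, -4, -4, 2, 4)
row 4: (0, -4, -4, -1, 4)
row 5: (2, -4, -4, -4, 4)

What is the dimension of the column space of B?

2

Row reduce to echelon form.
R2 ← R2 + (1/4)·R1: [0, -6, -6, -3/2, 6]
R3 ← R3 − (1/2)·R1: [0, -4, -4, -1, 4]
R5 ← R5 + (1/2)·R1: [0, -4, -4, -1, 4]
R3 ← R3 − (2/3)·R2: [0, 0, 0, 0, 0]
R4 ← R4 − (2/3)·R2: [0, 0, 0, 0, 0]
R5 ← R5 − (2/3)·R2: [0, 0, 0, 0, 0]
Echelon form has 2 nonzero rows, so rank(B) = 2.
The column space has dimension equal to the rank: 2.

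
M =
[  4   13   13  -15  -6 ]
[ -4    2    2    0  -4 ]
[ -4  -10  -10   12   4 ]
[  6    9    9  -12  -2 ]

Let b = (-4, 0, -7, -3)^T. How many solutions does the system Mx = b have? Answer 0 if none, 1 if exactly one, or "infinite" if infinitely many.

0

Row reduce the augmented matrix [M | b].
R2 ← R2 + R1: [0, 15, 15, -15, -10, -4]
R3 ← R3 + R1: [0, 3, 3, -3, -2, -11]
R4 ← R4 − (3/2)·R1: [0, -21/2, -21/2, 21/2, 7, 3]
R3 ← R3 − (1/5)·R2: [0, 0, 0, 0, 0, -51/5]
R4 ← R4 + (7/10)·R2: [0, 0, 0, 0, 0, 1/5]
R4 ← R4 + (1/51)·R3: [0, 0, 0, 0, 0, 0]
The echelon form has 3 nonzero rows; the last pivot sits in the augmented column, so rank(M) = 2 but rank([M|b]) = 3.
Since the ranks differ, the system is inconsistent.
It has no solutions.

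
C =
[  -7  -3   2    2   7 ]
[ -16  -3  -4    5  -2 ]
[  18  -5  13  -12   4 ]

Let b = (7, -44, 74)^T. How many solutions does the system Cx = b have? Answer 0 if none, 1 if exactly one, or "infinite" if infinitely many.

Row reduce the augmented matrix [C | b].
R2 ← R2 − (16/7)·R1: [0, 27/7, -60/7, 3/7, -18, -60]
R3 ← R3 + (18/7)·R1: [0, -89/7, 127/7, -48/7, 22, 92]
R3 ← R3 + (89/27)·R2: [0, 0, -91/9, -49/9, -112/3, -952/9]
The echelon form has 3 nonzero rows, and every pivot lies in the first 5 columns, so rank(C) = rank([C|b]) = 3.
The system is consistent.
rank = 3 < 5 unknowns, so there are infinitely many solutions.

infinite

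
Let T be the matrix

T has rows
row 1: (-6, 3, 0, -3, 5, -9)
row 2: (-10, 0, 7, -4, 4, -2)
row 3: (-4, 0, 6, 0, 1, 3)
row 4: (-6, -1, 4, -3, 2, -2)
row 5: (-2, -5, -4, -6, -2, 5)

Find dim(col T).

4

Row reduce to echelon form.
R2 ← R2 − (5/3)·R1: [0, -5, 7, 1, -13/3, 13]
R3 ← R3 − (2/3)·R1: [0, -2, 6, 2, -7/3, 9]
R4 ← R4 − R1: [0, -4, 4, 0, -3, 7]
R5 ← R5 − (1/3)·R1: [0, -6, -4, -5, -11/3, 8]
R3 ← R3 − (2/5)·R2: [0, 0, 16/5, 8/5, -3/5, 19/5]
R4 ← R4 − (4/5)·R2: [0, 0, -8/5, -4/5, 7/15, -17/5]
R5 ← R5 − (6/5)·R2: [0, 0, -62/5, -31/5, 23/15, -38/5]
R4 ← R4 + (1/2)·R3: [0, 0, 0, 0, 1/6, -3/2]
R5 ← R5 + (31/8)·R3: [0, 0, 0, 0, -19/24, 57/8]
R5 ← R5 + (19/4)·R4: [0, 0, 0, 0, 0, 0]
Echelon form has 4 nonzero rows, so rank(T) = 4.
The column space has dimension equal to the rank: 4.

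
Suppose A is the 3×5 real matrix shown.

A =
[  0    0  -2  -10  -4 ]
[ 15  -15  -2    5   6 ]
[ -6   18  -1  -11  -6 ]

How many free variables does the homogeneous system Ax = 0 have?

2

Row reduce to echelon form.
Swap R1 ↔ R2
R3 ← R3 + (2/5)·R1: [0, 12, -9/5, -9, -18/5]
Swap R2 ↔ R3
3 nonzero rows, so rank(A) = 3.
A has 5 columns; by rank–nullity, nullity = 5 − 3 = 2.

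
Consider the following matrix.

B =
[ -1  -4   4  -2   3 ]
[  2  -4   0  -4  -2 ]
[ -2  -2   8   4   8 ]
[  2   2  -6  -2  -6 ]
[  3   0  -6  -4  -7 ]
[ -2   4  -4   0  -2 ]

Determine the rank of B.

Row reduce to echelon form.
R2 ← R2 + (2)·R1: [0, -12, 8, -8, 4]
R3 ← R3 − (2)·R1: [0, 6, 0, 8, 2]
R4 ← R4 + (2)·R1: [0, -6, 2, -6, 0]
R5 ← R5 + (3)·R1: [0, -12, 6, -10, 2]
R6 ← R6 − (2)·R1: [0, 12, -12, 4, -8]
R3 ← R3 + (1/2)·R2: [0, 0, 4, 4, 4]
R4 ← R4 − (1/2)·R2: [0, 0, -2, -2, -2]
R5 ← R5 − R2: [0, 0, -2, -2, -2]
R6 ← R6 + R2: [0, 0, -4, -4, -4]
R4 ← R4 + (1/2)·R3: [0, 0, 0, 0, 0]
R5 ← R5 + (1/2)·R3: [0, 0, 0, 0, 0]
R6 ← R6 + R3: [0, 0, 0, 0, 0]
Echelon form has 3 nonzero rows, so rank(B) = 3.

3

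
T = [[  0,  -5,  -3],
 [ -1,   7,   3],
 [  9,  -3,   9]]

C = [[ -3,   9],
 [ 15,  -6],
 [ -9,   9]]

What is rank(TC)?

2

First compute TC:
[[-48,   3],
 [ 81, -24],
 [-153, 180]]
Now row reduce the product.
R2 ← R2 + (27/16)·R1: [0, -303/16]
R3 ← R3 − (51/16)·R1: [0, 2727/16]
R3 ← R3 + (9)·R2: [0, 0]
2 nonzero rows, so rank(TC) = 2.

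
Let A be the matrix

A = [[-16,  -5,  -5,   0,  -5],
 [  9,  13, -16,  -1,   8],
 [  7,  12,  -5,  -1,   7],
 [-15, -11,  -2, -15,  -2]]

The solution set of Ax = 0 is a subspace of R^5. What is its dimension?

Row reduce to echelon form.
R2 ← R2 + (9/16)·R1: [0, 163/16, -301/16, -1, 83/16]
R3 ← R3 + (7/16)·R1: [0, 157/16, -115/16, -1, 77/16]
R4 ← R4 − (15/16)·R1: [0, -101/16, 43/16, -15, 43/16]
R3 ← R3 − (157/163)·R2: [0, 0, 1782/163, -6/163, -30/163]
R4 ← R4 + (101/163)·R2: [0, 0, -1462/163, -2546/163, 962/163]
R4 ← R4 + (731/891)·R3: [0, 0, 0, -4648/297, 1708/297]
4 nonzero rows, so rank(A) = 4.
A has 5 columns; by rank–nullity, nullity = 5 − 4 = 1.

1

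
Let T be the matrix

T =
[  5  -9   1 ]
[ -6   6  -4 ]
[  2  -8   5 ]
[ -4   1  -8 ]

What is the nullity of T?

Row reduce to echelon form.
R2 ← R2 + (6/5)·R1: [0, -24/5, -14/5]
R3 ← R3 − (2/5)·R1: [0, -22/5, 23/5]
R4 ← R4 + (4/5)·R1: [0, -31/5, -36/5]
R3 ← R3 − (11/12)·R2: [0, 0, 43/6]
R4 ← R4 − (31/24)·R2: [0, 0, -43/12]
R4 ← R4 + (1/2)·R3: [0, 0, 0]
3 nonzero rows, so rank(T) = 3.
T has 3 columns; by rank–nullity, nullity = 3 − 3 = 0.

0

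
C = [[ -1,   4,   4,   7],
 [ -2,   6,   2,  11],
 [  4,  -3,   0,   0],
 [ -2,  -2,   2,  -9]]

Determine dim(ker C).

0

Row reduce to echelon form.
R2 ← R2 − (2)·R1: [0, -2, -6, -3]
R3 ← R3 + (4)·R1: [0, 13, 16, 28]
R4 ← R4 − (2)·R1: [0, -10, -6, -23]
R3 ← R3 + (13/2)·R2: [0, 0, -23, 17/2]
R4 ← R4 − (5)·R2: [0, 0, 24, -8]
R4 ← R4 + (24/23)·R3: [0, 0, 0, 20/23]
4 nonzero rows, so rank(C) = 4.
C has 4 columns; by rank–nullity, nullity = 4 − 4 = 0.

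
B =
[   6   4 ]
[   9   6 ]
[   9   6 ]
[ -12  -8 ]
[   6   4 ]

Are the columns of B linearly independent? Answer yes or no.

no

Row reduce B to echelon form.
R2 ← R2 − (3/2)·R1: [0, 0]
R3 ← R3 − (3/2)·R1: [0, 0]
R4 ← R4 + (2)·R1: [0, 0]
R5 ← R5 − R1: [0, 0]
1 pivot among 2 columns.
Only 1 < 2 pivot columns, so the columns are linearly dependent.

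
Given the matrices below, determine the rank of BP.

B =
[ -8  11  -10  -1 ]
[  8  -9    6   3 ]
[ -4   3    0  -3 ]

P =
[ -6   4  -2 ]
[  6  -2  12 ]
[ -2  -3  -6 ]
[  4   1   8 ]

First compute BP:
[[130, -25, 200],
 [-102,  35, -136],
 [ 30, -25,  20]]
Now row reduce the product.
R2 ← R2 + (51/65)·R1: [0, 200/13, 272/13]
R3 ← R3 − (3/13)·R1: [0, -250/13, -340/13]
R3 ← R3 + (5/4)·R2: [0, 0, 0]
2 nonzero rows, so rank(BP) = 2.

2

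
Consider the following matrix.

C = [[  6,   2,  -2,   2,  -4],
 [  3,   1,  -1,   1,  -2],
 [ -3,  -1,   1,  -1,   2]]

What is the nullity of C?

4

Row reduce to echelon form.
R2 ← R2 − (1/2)·R1: [0, 0, 0, 0, 0]
R3 ← R3 + (1/2)·R1: [0, 0, 0, 0, 0]
1 nonzero row, so rank(C) = 1.
C has 5 columns; by rank–nullity, nullity = 5 − 1 = 4.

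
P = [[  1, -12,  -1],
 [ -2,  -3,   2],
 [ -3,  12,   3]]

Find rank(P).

2

Row reduce to echelon form.
R2 ← R2 + (2)·R1: [0, -27, 0]
R3 ← R3 + (3)·R1: [0, -24, 0]
R3 ← R3 − (8/9)·R2: [0, 0, 0]
Echelon form has 2 nonzero rows, so rank(P) = 2.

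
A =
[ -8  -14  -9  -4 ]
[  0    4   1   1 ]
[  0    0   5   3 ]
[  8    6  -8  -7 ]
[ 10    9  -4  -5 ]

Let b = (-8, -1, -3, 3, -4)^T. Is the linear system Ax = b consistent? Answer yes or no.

Row reduce the augmented matrix [A | b].
R4 ← R4 + R1: [0, -8, -17, -11, -5]
R5 ← R5 + (5/4)·R1: [0, -17/2, -61/4, -10, -14]
R4 ← R4 + (2)·R2: [0, 0, -15, -9, -7]
R5 ← R5 + (17/8)·R2: [0, 0, -105/8, -63/8, -129/8]
R4 ← R4 + (3)·R3: [0, 0, 0, 0, -16]
R5 ← R5 + (21/8)·R3: [0, 0, 0, 0, -24]
R5 ← R5 − (3/2)·R4: [0, 0, 0, 0, 0]
The echelon form has 4 nonzero rows; the last pivot sits in the augmented column, so rank(A) = 3 but rank([A|b]) = 4.
Since the ranks differ, the system is inconsistent.

no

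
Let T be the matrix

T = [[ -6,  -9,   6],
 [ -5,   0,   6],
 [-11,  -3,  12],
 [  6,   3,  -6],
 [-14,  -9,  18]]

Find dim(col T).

Row reduce to echelon form.
R2 ← R2 − (5/6)·R1: [0, 15/2, 1]
R3 ← R3 − (11/6)·R1: [0, 27/2, 1]
R4 ← R4 + R1: [0, -6, 0]
R5 ← R5 − (7/3)·R1: [0, 12, 4]
R3 ← R3 − (9/5)·R2: [0, 0, -4/5]
R4 ← R4 + (4/5)·R2: [0, 0, 4/5]
R5 ← R5 − (8/5)·R2: [0, 0, 12/5]
R4 ← R4 + R3: [0, 0, 0]
R5 ← R5 + (3)·R3: [0, 0, 0]
Echelon form has 3 nonzero rows, so rank(T) = 3.
The column space has dimension equal to the rank: 3.

3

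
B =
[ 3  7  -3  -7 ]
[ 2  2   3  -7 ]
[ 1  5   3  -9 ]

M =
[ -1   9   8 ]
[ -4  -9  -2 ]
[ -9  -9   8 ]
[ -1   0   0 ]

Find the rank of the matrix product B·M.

2

First compute BM:
[[  3,  -9, -14],
 [-30, -27,  36],
 [-39, -63,  22]]
Now row reduce the product.
R2 ← R2 + (10)·R1: [0, -117, -104]
R3 ← R3 + (13)·R1: [0, -180, -160]
R3 ← R3 − (20/13)·R2: [0, 0, 0]
2 nonzero rows, so rank(BM) = 2.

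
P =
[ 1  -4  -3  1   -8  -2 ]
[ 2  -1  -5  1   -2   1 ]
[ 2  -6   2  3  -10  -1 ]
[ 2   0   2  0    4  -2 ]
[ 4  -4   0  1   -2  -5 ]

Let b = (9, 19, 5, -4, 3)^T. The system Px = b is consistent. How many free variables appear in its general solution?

Row reduce the augmented matrix [P | b].
R2 ← R2 − (2)·R1: [0, 7, 1, -1, 14, 5, 1]
R3 ← R3 − (2)·R1: [0, 2, 8, 1, 6, 3, -13]
R4 ← R4 − (2)·R1: [0, 8, 8, -2, 20, 2, -22]
R5 ← R5 − (4)·R1: [0, 12, 12, -3, 30, 3, -33]
R3 ← R3 − (2/7)·R2: [0, 0, 54/7, 9/7, 2, 11/7, -93/7]
R4 ← R4 − (8/7)·R2: [0, 0, 48/7, -6/7, 4, -26/7, -162/7]
R5 ← R5 − (12/7)·R2: [0, 0, 72/7, -9/7, 6, -39/7, -243/7]
R4 ← R4 − (8/9)·R3: [0, 0, 0, -2, 20/9, -46/9, -34/3]
R5 ← R5 − (4/3)·R3: [0, 0, 0, -3, 10/3, -23/3, -17]
R5 ← R5 − (3/2)·R4: [0, 0, 0, 0, 0, 0, 0]
The echelon form has 4 nonzero rows, and every pivot lies in the first 6 columns, so rank(P) = rank([P|b]) = 4.
The system is consistent.
Free variables = (unknowns) − (rank) = 6 − 4 = 2.

2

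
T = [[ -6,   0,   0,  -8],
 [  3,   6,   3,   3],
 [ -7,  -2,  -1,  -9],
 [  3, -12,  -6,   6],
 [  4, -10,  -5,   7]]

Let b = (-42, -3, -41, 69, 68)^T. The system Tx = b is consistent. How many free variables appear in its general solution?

Row reduce the augmented matrix [T | b].
R2 ← R2 + (1/2)·R1: [0, 6, 3, -1, -24]
R3 ← R3 − (7/6)·R1: [0, -2, -1, 1/3, 8]
R4 ← R4 + (1/2)·R1: [0, -12, -6, 2, 48]
R5 ← R5 + (2/3)·R1: [0, -10, -5, 5/3, 40]
R3 ← R3 + (1/3)·R2: [0, 0, 0, 0, 0]
R4 ← R4 + (2)·R2: [0, 0, 0, 0, 0]
R5 ← R5 + (5/3)·R2: [0, 0, 0, 0, 0]
The echelon form has 2 nonzero rows, and every pivot lies in the first 4 columns, so rank(T) = rank([T|b]) = 2.
The system is consistent.
Free variables = (unknowns) − (rank) = 4 − 2 = 2.

2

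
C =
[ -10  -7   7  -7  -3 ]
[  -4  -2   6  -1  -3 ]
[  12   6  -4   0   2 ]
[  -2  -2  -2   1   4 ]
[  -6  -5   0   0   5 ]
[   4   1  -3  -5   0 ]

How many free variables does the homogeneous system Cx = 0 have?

1

Row reduce to echelon form.
R2 ← R2 − (2/5)·R1: [0, 4/5, 16/5, 9/5, -9/5]
R3 ← R3 + (6/5)·R1: [0, -12/5, 22/5, -42/5, -8/5]
R4 ← R4 − (1/5)·R1: [0, -3/5, -17/5, 12/5, 23/5]
R5 ← R5 − (3/5)·R1: [0, -4/5, -21/5, 21/5, 34/5]
R6 ← R6 + (2/5)·R1: [0, -9/5, -1/5, -39/5, -6/5]
R3 ← R3 + (3)·R2: [0, 0, 14, -3, -7]
R4 ← R4 + (3/4)·R2: [0, 0, -1, 15/4, 13/4]
R5 ← R5 + R2: [0, 0, -1, 6, 5]
R6 ← R6 + (9/4)·R2: [0, 0, 7, -15/4, -21/4]
R4 ← R4 + (1/14)·R3: [0, 0, 0, 99/28, 11/4]
R5 ← R5 + (1/14)·R3: [0, 0, 0, 81/14, 9/2]
R6 ← R6 − (1/2)·R3: [0, 0, 0, -9/4, -7/4]
R5 ← R5 − (18/11)·R4: [0, 0, 0, 0, 0]
R6 ← R6 + (7/11)·R4: [0, 0, 0, 0, 0]
4 nonzero rows, so rank(C) = 4.
C has 5 columns; by rank–nullity, nullity = 5 − 4 = 1.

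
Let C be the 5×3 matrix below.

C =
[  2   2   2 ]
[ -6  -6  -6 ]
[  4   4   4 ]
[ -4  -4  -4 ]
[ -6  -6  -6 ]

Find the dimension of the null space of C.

Row reduce to echelon form.
R2 ← R2 + (3)·R1: [0, 0, 0]
R3 ← R3 − (2)·R1: [0, 0, 0]
R4 ← R4 + (2)·R1: [0, 0, 0]
R5 ← R5 + (3)·R1: [0, 0, 0]
1 nonzero row, so rank(C) = 1.
C has 3 columns; by rank–nullity, nullity = 3 − 1 = 2.

2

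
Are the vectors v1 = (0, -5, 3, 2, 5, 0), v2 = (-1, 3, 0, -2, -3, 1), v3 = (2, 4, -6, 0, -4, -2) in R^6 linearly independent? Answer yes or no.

Form the matrix with these vectors as rows and row reduce.
Swap R1 ↔ R2
R3 ← R3 + (2)·R1: [0, 10, -6, -4, -10, 0]
R3 ← R3 + (2)·R2: [0, 0, 0, 0, 0, 0]
2 nonzero rows, so the 3 vectors span a space of dimension 2.
Since 2 < 3, the vectors are linearly dependent.

no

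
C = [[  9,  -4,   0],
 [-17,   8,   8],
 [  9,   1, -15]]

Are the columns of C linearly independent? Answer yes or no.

yes

Row reduce C to echelon form.
R2 ← R2 + (17/9)·R1: [0, 4/9, 8]
R3 ← R3 − R1: [0, 5, -15]
R3 ← R3 − (45/4)·R2: [0, 0, -105]
3 pivots among 3 columns.
Every column is a pivot column, so the columns are linearly independent.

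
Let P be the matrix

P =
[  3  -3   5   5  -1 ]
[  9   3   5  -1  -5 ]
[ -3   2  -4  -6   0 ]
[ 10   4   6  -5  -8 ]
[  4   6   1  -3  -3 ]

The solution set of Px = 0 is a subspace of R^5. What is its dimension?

Row reduce to echelon form.
R2 ← R2 − (3)·R1: [0, 12, -10, -16, -2]
R3 ← R3 + R1: [0, -1, 1, -1, -1]
R4 ← R4 − (10/3)·R1: [0, 14, -32/3, -65/3, -14/3]
R5 ← R5 − (4/3)·R1: [0, 10, -17/3, -29/3, -5/3]
R3 ← R3 + (1/12)·R2: [0, 0, 1/6, -7/3, -7/6]
R4 ← R4 − (7/6)·R2: [0, 0, 1, -3, -7/3]
R5 ← R5 − (5/6)·R2: [0, 0, 8/3, 11/3, 0]
R4 ← R4 − (6)·R3: [0, 0, 0, 11, 14/3]
R5 ← R5 − (16)·R3: [0, 0, 0, 41, 56/3]
R5 ← R5 − (41/11)·R4: [0, 0, 0, 0, 14/11]
5 nonzero rows, so rank(P) = 5.
P has 5 columns; by rank–nullity, nullity = 5 − 5 = 0.

0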